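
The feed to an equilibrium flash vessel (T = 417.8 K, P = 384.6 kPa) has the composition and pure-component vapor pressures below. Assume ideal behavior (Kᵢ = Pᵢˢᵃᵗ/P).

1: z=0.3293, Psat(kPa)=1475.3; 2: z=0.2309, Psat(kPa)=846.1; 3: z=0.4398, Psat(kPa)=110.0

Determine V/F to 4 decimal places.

Raoult's law: Kᵢ = Pᵢˢᵃᵗ/P = Pᵢˢᵃᵗ/384.6.
  K_1 = 1475.3/384.6 = 3.835933, K_2 = 846.1/384.6 = 2.199948, K_3 = 110.0/384.6 = 0.286011
Newton–Raphson from V/F = 0.38:
  V/F = 0.3800: g = 0.20885, g' = -1.1926 → V/F = 0.5551
  V/F = 0.5551: g = 0.00888, g' = -1.1347 → V/F = 0.5629
Converged at V/F = 0.5629.

V/F = 0.5629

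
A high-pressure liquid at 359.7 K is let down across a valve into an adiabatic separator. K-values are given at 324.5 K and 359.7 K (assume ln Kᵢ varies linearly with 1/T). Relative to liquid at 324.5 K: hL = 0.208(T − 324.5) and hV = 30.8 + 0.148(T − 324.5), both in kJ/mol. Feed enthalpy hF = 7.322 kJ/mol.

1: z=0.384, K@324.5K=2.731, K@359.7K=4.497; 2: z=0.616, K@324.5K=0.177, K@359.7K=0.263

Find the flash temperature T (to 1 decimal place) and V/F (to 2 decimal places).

Adiabatic flash: solve Rachford–Rice at each trial T, then check hF = ψ·hV(T) + (1−ψ)·hL(T).
  T = 324.5 K: K = (2.731, 0.177), RR gives ψ = 0.111, H_out = 3.410 kJ/mol
  T = 359.7 K: K = (4.497, 0.263), RR gives ψ = 0.345, H_out = 17.216 kJ/mol
  T = 342.1 K: K = (3.550, 0.218), RR gives ψ = 0.249, H_out = 11.080 kJ/mol
  T = 333.3 K: K = (3.124, 0.197), RR gives ψ = 0.188, H_out = 7.528 kJ/mol
  T = 328.9 K: K = (2.924, 0.187), RR gives ψ = 0.152, H_out = 5.557 kJ/mol
  T = 331.1 K: K = (3.023, 0.192), RR gives ψ = 0.171, H_out = 6.562 kJ/mol
Linear interpolation between T = 331.1 (H_out = 6.562) and T = 333.3 (H_out = 7.528) on hF = 7.322 gives T ≈ 332.8 K, at which ψ = 0.18.

T = 332.8 K, V/F = 0.18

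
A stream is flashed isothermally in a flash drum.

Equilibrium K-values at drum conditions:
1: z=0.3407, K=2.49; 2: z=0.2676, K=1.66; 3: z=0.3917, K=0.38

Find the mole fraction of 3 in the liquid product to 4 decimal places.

Let ψ = V/F and solve Σ zᵢ(Kᵢ−1)/(1+ψ(Kᵢ−1)) = 0.
g(0) = ΣzᵢKᵢ − 1 = 0.4414 and g(1) = 1 − Σzᵢ/Kᵢ = -0.3288, so a root lies in (0, 1).
Iterate (Newton) starting at ψ = 0.32:
  ψ = 0.3200: g = 0.18660, g' = -0.6606 → ψ = 0.6025
  ψ = 0.6025: g = 0.00622, g' = -0.6534 → ψ = 0.6120
Converged at ψ = 0.6120.
Compositions from xᵢ = zᵢ/(1+ψ(Kᵢ−1)), yᵢ = Kᵢxᵢ:
  1: x = 0.1782, y = 0.4437
  2: x = 0.1906, y = 0.3164
  3: x = 0.6312, y = 0.2398

x_3 = 0.6312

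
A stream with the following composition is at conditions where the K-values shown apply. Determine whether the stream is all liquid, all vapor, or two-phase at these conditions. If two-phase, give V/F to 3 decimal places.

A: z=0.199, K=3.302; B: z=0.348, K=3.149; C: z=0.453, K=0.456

ΣzᵢKᵢ = 1.960; Σzᵢ/Kᵢ = 1.164.
Both exceed 1, so a two-phase solution exists.
Iterate (Newton) starting at ψ = 0.53:
  ψ = 0.530: g = 0.2097, g' = -0.830 → ψ = 0.783
  ψ = 0.783: g = 0.0132, g' = -0.764 → ψ = 0.800
Converged at ψ = 0.800.

two-phase, V/F = 0.800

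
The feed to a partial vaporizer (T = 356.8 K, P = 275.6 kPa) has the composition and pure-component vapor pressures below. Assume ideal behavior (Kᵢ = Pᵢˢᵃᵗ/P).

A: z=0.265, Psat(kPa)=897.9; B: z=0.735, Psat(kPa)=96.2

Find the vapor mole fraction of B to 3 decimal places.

Raoult's law: Kᵢ = Pᵢˢᵃᵗ/P = Pᵢˢᵃᵗ/275.6.
  K_A = 897.9/275.6 = 3.25798, K_B = 96.2/275.6 = 0.34906
Material balance + equilibrium reduce to Σ zᵢ(Kᵢ−1)/(1+ψ(Kᵢ−1)) = 0.
Feasibility: ΣzᵢKᵢ = 1.120, Σzᵢ/Kᵢ = 2.187 — both > 1, two phases present.
Binary case is linear: z₁(K₁−1)(1+ψ(K₂−1)) + z₂(K₂−1)(1+ψ(K₁−1)) = 0
⇒ ψ = [z₁(K₁−1)+z₂(K₂−1)] / [−(K₁−1)(K₂−1)] = 0.1199/1.4698 = 0.082
Compositions from xᵢ = zᵢ/(1+ψ(Kᵢ−1)), yᵢ = Kᵢxᵢ:
  A: x = 0.224, y = 0.729
  B: x = 0.776, y = 0.271

y_B = 0.271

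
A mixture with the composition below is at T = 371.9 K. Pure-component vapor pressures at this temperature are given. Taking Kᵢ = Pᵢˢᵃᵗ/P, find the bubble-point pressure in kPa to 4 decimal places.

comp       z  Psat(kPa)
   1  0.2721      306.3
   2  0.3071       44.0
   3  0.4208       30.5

At the bubble point ψ → 0, so ΣzᵢKᵢ = 1 with Kᵢ = Pᵢˢᵃᵗ/P ⇒ P = ΣzᵢPᵢˢᵃᵗ.
P = 0.2721·306.3 + 0.3071·44.0 + 0.4208·30.5 = 109.6910 kPa

Pbub = 109.6910 kPa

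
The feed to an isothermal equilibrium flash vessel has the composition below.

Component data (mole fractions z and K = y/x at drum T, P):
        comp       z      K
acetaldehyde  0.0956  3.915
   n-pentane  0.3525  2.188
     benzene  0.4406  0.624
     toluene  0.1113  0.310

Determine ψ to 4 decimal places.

Rachford–Rice: g(ψ) = Σ zᵢ(Kᵢ−1)/(1+ψ(Kᵢ−1)) = 0.
g(0) = ΣzᵢKᵢ − 1 = 0.4550 and g(1) = 1 − Σzᵢ/Kᵢ = -0.2506, so a root lies in (0, 1).
Iterate (Newton) starting at ψ = 0.5:
  ψ = 0.5000: g = 0.05484, g' = -0.5483 → ψ = 0.6000
  ψ = 0.6000: g = 0.00087, g' = -0.5353 → ψ = 0.6017
Converged at ψ = 0.6017.

ψ = 0.6017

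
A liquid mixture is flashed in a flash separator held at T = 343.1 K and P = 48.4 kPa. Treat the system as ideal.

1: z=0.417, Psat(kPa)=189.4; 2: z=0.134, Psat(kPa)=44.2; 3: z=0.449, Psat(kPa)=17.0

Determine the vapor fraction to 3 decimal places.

ψ = 0.552

Raoult's law: Kᵢ = Pᵢˢᵃᵗ/P = Pᵢˢᵃᵗ/48.4.
  K_1 = 189.4/48.4 = 3.91322, K_2 = 44.2/48.4 = 0.91322, K_3 = 17.0/48.4 = 0.35124
Iterate (Newton) starting at ψ = 0.5:
  ψ = 0.500: g = 0.0512, g' = -1.002 → ψ = 0.551
  ψ = 0.551: g = 0.0006, g' = -0.980 → ψ = 0.552
Converged at ψ = 0.552.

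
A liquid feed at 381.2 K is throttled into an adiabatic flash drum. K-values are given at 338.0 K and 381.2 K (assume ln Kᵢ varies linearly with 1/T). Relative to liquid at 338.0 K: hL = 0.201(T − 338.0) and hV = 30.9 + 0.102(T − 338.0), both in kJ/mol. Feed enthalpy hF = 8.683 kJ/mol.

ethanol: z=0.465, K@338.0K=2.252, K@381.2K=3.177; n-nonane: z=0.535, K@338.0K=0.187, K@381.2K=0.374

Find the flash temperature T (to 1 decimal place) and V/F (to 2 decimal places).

Adiabatic flash: solve Rachford–Rice at each trial T, then check hF = ψ·hV(T) + (1−ψ)·hL(T).
  T = 338.0 K: K = (2.252, 0.187), RR gives ψ = 0.145, H_out = 4.469 kJ/mol
  T = 381.2 K: K = (3.177, 0.374), RR gives ψ = 0.497, H_out = 21.917 kJ/mol
  T = 359.6 K: K = (2.703, 0.270), RR gives ψ = 0.323, H_out = 13.625 kJ/mol
  T = 348.8 K: K = (2.474, 0.226), RR gives ψ = 0.238, H_out = 9.265 kJ/mol
  T = 343.4 K: K = (2.362, 0.206), RR gives ψ = 0.193, H_out = 6.940 kJ/mol
  T = 346.1 K: K = (2.418, 0.216), RR gives ψ = 0.216, H_out = 8.118 kJ/mol
  T = 347.5 K: K = (2.447, 0.221), RR gives ψ = 0.227, H_out = 8.716 kJ/mol
Linear interpolation between T = 346.1 (H_out = 8.118) and T = 347.5 (H_out = 8.716) on hF = 8.683 gives T ≈ 347.4 K, at which ψ = 0.23.

T = 347.4 K, V/F = 0.23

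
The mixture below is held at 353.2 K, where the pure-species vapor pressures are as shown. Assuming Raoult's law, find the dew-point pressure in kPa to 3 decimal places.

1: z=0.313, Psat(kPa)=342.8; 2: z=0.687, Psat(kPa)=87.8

At the dew point ψ → 1, so Σzᵢ/Kᵢ = 1 with Kᵢ = Pᵢˢᵃᵗ/P ⇒ 1/P = Σzᵢ/Pᵢˢᵃᵗ.
1/P = 0.313/342.8 + 0.687/87.8 = 0.008738 ⇒ P = 114.447 kPa

Pdew = 114.447 kPa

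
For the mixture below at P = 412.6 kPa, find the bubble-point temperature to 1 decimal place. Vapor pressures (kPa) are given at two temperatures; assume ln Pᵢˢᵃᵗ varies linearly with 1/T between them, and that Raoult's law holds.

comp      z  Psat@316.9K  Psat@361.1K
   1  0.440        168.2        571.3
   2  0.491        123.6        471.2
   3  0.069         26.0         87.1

Bubble-point temperature: ΣzᵢPᵢˢᵃᵗ(T) = P. Interpolate ln Pᵢˢᵃᵗ = aᵢ + bᵢ/T.
  T = 316.9 K: ΣzᵢPᵢˢᵃᵗ = 136.49 kPa
  T = 361.1 K: ΣzᵢPᵢˢᵃᵗ = 488.74 kPa
  T = 339.0 K: ΣzᵢPᵢˢᵃᵗ = 269.13 kPa
  T = 350.1 K: ΣzᵢPᵢˢᵃᵗ = 366.57 kPa
  T = 355.6 K: ΣzᵢPᵢˢᵃᵗ = 424.20 kPa
  T = 352.9 K: ΣzᵢPᵢˢᵃᵗ = 395.08 kPa
Interpolating between 352.9 K and 355.6 K gives T ≈ 354.5 K.

T = 354.5 K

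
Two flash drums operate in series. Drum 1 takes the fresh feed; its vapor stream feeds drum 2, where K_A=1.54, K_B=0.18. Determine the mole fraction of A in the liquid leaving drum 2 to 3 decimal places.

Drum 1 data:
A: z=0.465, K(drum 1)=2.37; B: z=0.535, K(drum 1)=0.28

Drum 1:
Newton–Raphson from ψ₁ = 0.5:
  ψ₁ = 0.500: g = -0.2238, g' = -0.985 → ψ₁ = 0.273
  ψ₁ = 0.273: g = -0.0155, g' = -0.892 → ψ₁ = 0.255
Converged at ψ₁ = 0.255.
Drum-1 compositions:
  A: x = 0.344, y = 0.816
  B: x = 0.656, y = 0.184
Drum-2 feed = drum-1 vapor: z₂ = (0.8165, 0.1835).
Drum 2:
Material balance + equilibrium reduce to Σ zᵢ(Kᵢ−1)/(1+ψ₂(Kᵢ−1)) = 0.
Feasibility: ΣzᵢKᵢ = 1.290, Σzᵢ/Kᵢ = 1.550 — both > 1, two phases present.
Iterate (Newton) starting at ψ₂ = 0.5:
  ψ₂ = 0.500: g = 0.0921, g' = -0.502 → ψ₂ = 0.683
  ψ₂ = 0.683: g = -0.0203, g' = -0.765 → ψ₂ = 0.657
  ψ₂ = 0.657: g = -0.0008, g' = -0.710 → ψ₂ = 0.656
Converged at ψ₂ = 0.656.
  A: x = 0.603, y = 0.929
  B: x = 0.397, y = 0.071

x_A (drum 2) = 0.603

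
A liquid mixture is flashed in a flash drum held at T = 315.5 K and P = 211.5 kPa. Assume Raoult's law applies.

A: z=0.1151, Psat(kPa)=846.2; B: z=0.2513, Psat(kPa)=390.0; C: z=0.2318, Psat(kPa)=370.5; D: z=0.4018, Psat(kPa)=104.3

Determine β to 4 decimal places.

β = 0.7888

Raoult's law: Kᵢ = Pᵢˢᵃᵗ/P = Pᵢˢᵃᵗ/211.5.
  K_A = 846.2/211.5 = 4.000946, K_B = 390.0/211.5 = 1.843972, K_C = 370.5/211.5 = 1.751773, K_D = 104.3/211.5 = 0.493144
Newton–Raphson from β = 0.5:
  β = 0.5000: g = 0.14116, g' = -0.5087 → β = 0.7775
  β = 0.7775: g = 0.00557, g' = -0.4919 → β = 0.7888
Converged at β = 0.7888.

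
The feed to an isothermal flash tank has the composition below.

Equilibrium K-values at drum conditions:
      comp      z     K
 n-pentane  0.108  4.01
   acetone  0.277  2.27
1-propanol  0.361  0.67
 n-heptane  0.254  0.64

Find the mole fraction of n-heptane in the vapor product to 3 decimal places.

y_n-heptane = 0.222

Iterate (Newton) starting at ψ = 0.5:
  ψ = 0.500: g = 0.0908, g' = -0.428 → ψ = 0.712
  ψ = 0.712: g = 0.0095, g' = -0.349 → ψ = 0.739
Converged at ψ = 0.739.
Compositions from xᵢ = zᵢ/(1+ψ(Kᵢ−1)), yᵢ = Kᵢxᵢ:
  n-pentane: x = 0.033, y = 0.134
  acetone: x = 0.143, y = 0.324
  1-propanol: x = 0.478, y = 0.320
  n-heptane: x = 0.346, y = 0.222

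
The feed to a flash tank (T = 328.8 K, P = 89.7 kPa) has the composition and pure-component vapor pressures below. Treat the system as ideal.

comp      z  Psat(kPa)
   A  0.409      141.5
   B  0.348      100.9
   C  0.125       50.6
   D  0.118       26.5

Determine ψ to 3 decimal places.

ψ = 0.593

Raoult's law: Kᵢ = Pᵢˢᵃᵗ/P = Pᵢˢᵃᵗ/89.7.
  K_A = 141.5/89.7 = 1.57748, K_B = 100.9/89.7 = 1.12486, K_C = 50.6/89.7 = 0.56410, K_D = 26.5/89.7 = 0.29543
Let ψ = V/F and solve Σ zᵢ(Kᵢ−1)/(1+ψ(Kᵢ−1)) = 0.
Feasibility: ΣzᵢKᵢ = 1.142, Σzᵢ/Kᵢ = 1.190 — both > 1, two phases present.
Iterate (Newton) starting at ψ = 0.46:
  ψ = 0.460: g = 0.0365, g' = -0.255 → ψ = 0.603
  ψ = 0.603: g = -0.0029, g' = -0.301 → ψ = 0.593
Converged at ψ = 0.593.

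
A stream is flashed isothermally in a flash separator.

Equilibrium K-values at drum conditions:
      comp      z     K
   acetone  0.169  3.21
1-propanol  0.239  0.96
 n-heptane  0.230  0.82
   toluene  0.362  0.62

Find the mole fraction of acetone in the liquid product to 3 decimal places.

x_acetone = 0.096

Newton–Raphson from V/F = 0.5:
  V/F = 0.500: g = -0.0476, g' = -0.275 → V/F = 0.327
  V/F = 0.327: g = 0.0061, g' = -0.355 → V/F = 0.344
Converged at V/F = 0.344.
Compositions from xᵢ = zᵢ/(1+V/F(Kᵢ−1)), yᵢ = Kᵢxᵢ:
  acetone: x = 0.096, y = 0.308
  1-propanol: x = 0.242, y = 0.233
  n-heptane: x = 0.245, y = 0.201
  toluene: x = 0.416, y = 0.258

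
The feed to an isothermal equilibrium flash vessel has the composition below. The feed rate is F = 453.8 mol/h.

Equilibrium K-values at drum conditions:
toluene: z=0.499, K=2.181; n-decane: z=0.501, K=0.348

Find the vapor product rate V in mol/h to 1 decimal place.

V = 154.8 mol/h

Newton iteration, β⁰ = 0.5:
  β = 0.500: g = -0.1141, g' = -0.744 → β = 0.347
  β = 0.347: g = -0.0039, g' = -0.706 → β = 0.341
Converged at β = 0.341.
Then V = β·F = 0.3411·453.8 = 154.8 mol/h and L = F − V = 299.0 mol/h.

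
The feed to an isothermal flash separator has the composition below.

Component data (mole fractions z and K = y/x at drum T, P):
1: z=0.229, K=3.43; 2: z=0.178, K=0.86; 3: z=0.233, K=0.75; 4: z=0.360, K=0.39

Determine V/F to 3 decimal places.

V/F = 0.249

Material balance + equilibrium reduce to Σ zᵢ(Kᵢ−1)/(1+V/F(Kᵢ−1)) = 0.
g(0) = ΣzᵢKᵢ − 1 = 0.254 and g(1) = 1 − Σzᵢ/Kᵢ = -0.507, so a root lies in (0, 1).
Newton–Raphson from V/F = 0.5:
  V/F = 0.500: g = -0.1581, g' = -0.576 → V/F = 0.226
  V/F = 0.226: g = 0.0174, g' = -0.764 → V/F = 0.248
  V/F = 0.248: g = 0.0004, g' = -0.732 → V/F = 0.249
Converged at V/F = 0.249.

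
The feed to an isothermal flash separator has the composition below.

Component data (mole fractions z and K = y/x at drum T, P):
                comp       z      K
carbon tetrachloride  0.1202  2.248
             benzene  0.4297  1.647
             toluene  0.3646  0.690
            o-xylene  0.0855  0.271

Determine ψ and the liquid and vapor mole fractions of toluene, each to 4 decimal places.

ψ = 0.6994, x_toluene = 0.4655, y_toluene = 0.3212

Rachford–Rice: g(ψ) = Σ zᵢ(Kᵢ−1)/(1+ψ(Kᵢ−1)) = 0.
Feasibility: ΣzᵢKᵢ = 1.2527, Σzᵢ/Kᵢ = 1.1583 — both > 1, two phases present.
Iterate (Newton) starting at ψ = 0.5:
  ψ = 0.5000: g = 0.07059, g' = -0.3353 → ψ = 0.7106
  ψ = 0.7106: g = -0.00431, g' = -0.3902 → ψ = 0.6995
  ψ = 0.6995: g = -0.00003, g' = -0.3850 → ψ = 0.6994
Converged at ψ = 0.6994.
Compositions from xᵢ = zᵢ/(1+ψ(Kᵢ−1)), yᵢ = Kᵢxᵢ:
  carbon tetrachloride: x = 0.0642, y = 0.1443
  benzene: x = 0.2958, y = 0.4872
  toluene: x = 0.4655, y = 0.3212
  o-xylene: x = 0.1745, y = 0.0473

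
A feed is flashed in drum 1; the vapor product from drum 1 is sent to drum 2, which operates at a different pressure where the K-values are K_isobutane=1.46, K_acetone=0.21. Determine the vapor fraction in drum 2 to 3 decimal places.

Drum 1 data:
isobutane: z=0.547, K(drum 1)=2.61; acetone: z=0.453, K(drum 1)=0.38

V/F (drum 2) = 0.322

Drum 1:
Rachford–Rice: g(ψ₁) = Σ zᵢ(Kᵢ−1)/(1+ψ₁(Kᵢ−1)) = 0.
Feasibility: ΣzᵢKᵢ = 1.600, Σzᵢ/Kᵢ = 1.402 — both > 1, two phases present.
Binary case is linear: z₁(K₁−1)(1+ψ₁(K₂−1)) + z₂(K₂−1)(1+ψ₁(K₁−1)) = 0
⇒ ψ₁ = [z₁(K₁−1)+z₂(K₂−1)] / [−(K₁−1)(K₂−1)] = 0.5998/0.9982 = 0.601
Drum-1 compositions:
  isobutane: x = 0.278, y = 0.726
  acetone: x = 0.722, y = 0.274
Drum-2 feed = drum-1 vapor: z₂ = (0.7257, 0.2743).
Drum 2:
Let ψ₂ = V/F and solve Σ zᵢ(Kᵢ−1)/(1+ψ₂(Kᵢ−1)) = 0.
Feasibility: ΣzᵢKᵢ = 1.117, Σzᵢ/Kᵢ = 1.803 — both > 1, two phases present.
Binary case is linear: z₁(K₁−1)(1+ψ₂(K₂−1)) + z₂(K₂−1)(1+ψ₂(K₁−1)) = 0
⇒ ψ₂ = [z₁(K₁−1)+z₂(K₂−1)] / [−(K₁−1)(K₂−1)] = 0.1171/0.3634 = 0.322
  isobutane: x = 0.632, y = 0.923
  acetone: x = 0.368, y = 0.077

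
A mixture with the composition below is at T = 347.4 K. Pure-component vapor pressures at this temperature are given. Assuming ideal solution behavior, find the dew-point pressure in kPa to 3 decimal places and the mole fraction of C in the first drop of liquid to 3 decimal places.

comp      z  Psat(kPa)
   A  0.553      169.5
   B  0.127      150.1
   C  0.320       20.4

At the dew point ψ → 1, so Σzᵢ/Kᵢ = 1 with Kᵢ = Pᵢˢᵃᵗ/P ⇒ 1/P = Σzᵢ/Pᵢˢᵃᵗ.
1/P = 0.553/169.5 + 0.127/150.1 + 0.320/20.4 = 0.019795 ⇒ P = 50.518 kPa
xᵢ = zᵢP/Pᵢˢᵃᵗ ⇒ x_C = 0.320·50.518/20.4 = 0.792

Pdew = 50.518 kPa, x_C = 0.792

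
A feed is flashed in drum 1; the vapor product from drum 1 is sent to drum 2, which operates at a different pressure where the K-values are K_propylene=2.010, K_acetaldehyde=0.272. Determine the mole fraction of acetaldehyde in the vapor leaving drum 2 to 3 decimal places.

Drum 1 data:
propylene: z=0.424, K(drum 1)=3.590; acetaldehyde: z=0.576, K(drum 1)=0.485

y_acetaldehyde (drum 2) = 0.158

Drum 1:
Material balance + equilibrium reduce to Σ zᵢ(Kᵢ−1)/(1+ψ₁(Kᵢ−1)) = 0.
Check two-phase: ΣzᵢKᵢ = 1.802 > 1 and Σzᵢ/Kᵢ = 1.306 > 1, so g(0) = 0.802 > 0 and g(1) = -0.306 < 0.
Binary case is linear: z₁(K₁−1)(1+ψ₁(K₂−1)) + z₂(K₂−1)(1+ψ₁(K₁−1)) = 0
⇒ ψ₁ = [z₁(K₁−1)+z₂(K₂−1)] / [−(K₁−1)(K₂−1)] = 0.8015/1.3338 = 0.601
Drum-1 compositions:
  propylene: x = 0.166, y = 0.595
  acetaldehyde: x = 0.834, y = 0.405
Drum-2 feed = drum-1 vapor: z₂ = (0.5954, 0.4046).
Drum 2:
Let ψ₂ = V/F and solve Σ zᵢ(Kᵢ−1)/(1+ψ₂(Kᵢ−1)) = 0.
Feasibility: ΣzᵢKᵢ = 1.307, Σzᵢ/Kᵢ = 1.784 — both > 1, two phases present.
Binary case is linear: z₁(K₁−1)(1+ψ₂(K₂−1)) + z₂(K₂−1)(1+ψ₂(K₁−1)) = 0
⇒ ψ₂ = [z₁(K₁−1)+z₂(K₂−1)] / [−(K₁−1)(K₂−1)] = 0.3069/0.7353 = 0.417
  propylene: x = 0.419, y = 0.842
  acetaldehyde: x = 0.581, y = 0.158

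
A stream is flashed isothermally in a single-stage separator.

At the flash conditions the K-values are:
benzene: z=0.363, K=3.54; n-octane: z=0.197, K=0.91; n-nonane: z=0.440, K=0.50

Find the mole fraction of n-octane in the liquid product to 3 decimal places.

x_n-octane = 0.209

Material balance + equilibrium reduce to Σ zᵢ(Kᵢ−1)/(1+ψ(Kᵢ−1)) = 0.
Check two-phase: ΣzᵢKᵢ = 1.684 > 1 and Σzᵢ/Kᵢ = 1.199 > 1, so g(0) = 0.684 > 0 and g(1) = -0.199 < 0.
Newton–Raphson from ψ = 0.47:
  ψ = 0.470: g = 0.1142, g' = -0.676 → ψ = 0.639
  ψ = 0.639: g = 0.0095, g' = -0.580 → ψ = 0.655
Converged at ψ = 0.655.
Compositions from xᵢ = zᵢ/(1+ψ(Kᵢ−1)), yᵢ = Kᵢxᵢ:
  benzene: x = 0.136, y = 0.482
  n-octane: x = 0.209, y = 0.191
  n-nonane: x = 0.654, y = 0.327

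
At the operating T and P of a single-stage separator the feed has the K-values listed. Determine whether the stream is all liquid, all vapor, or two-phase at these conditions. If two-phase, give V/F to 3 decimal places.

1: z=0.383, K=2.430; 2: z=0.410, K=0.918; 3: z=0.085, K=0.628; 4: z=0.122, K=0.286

two-phase, V/F = 0.744

ΣzᵢKᵢ = 1.395; Σzᵢ/Kᵢ = 1.166.
Both exceed 1, so a two-phase solution exists.
Material balance + equilibrium reduce to Σ zᵢ(Kᵢ−1)/(1+ψ(Kᵢ−1)) = 0.
Newton iteration, ψ⁰ = 0.5:
  ψ = 0.500: g = 0.1100, g' = -0.437 → ψ = 0.751
  ψ = 0.751: g = -0.0036, g' = -0.497 → ψ = 0.744
Converged at ψ = 0.744.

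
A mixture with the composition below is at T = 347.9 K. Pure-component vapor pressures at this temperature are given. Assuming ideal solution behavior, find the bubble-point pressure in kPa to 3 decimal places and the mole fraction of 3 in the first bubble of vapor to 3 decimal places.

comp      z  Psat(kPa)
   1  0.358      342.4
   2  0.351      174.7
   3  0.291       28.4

At the bubble point ψ → 0, so ΣzᵢKᵢ = 1 with Kᵢ = Pᵢˢᵃᵗ/P ⇒ P = ΣzᵢPᵢˢᵃᵗ.
P = 0.358·342.4 + 0.351·174.7 + 0.291·28.4 = 192.163 kPa
yᵢ = zᵢPᵢˢᵃᵗ/P ⇒ y_3 = 0.291·28.4/192.163 = 0.043

Pbub = 192.163 kPa, y_3 = 0.043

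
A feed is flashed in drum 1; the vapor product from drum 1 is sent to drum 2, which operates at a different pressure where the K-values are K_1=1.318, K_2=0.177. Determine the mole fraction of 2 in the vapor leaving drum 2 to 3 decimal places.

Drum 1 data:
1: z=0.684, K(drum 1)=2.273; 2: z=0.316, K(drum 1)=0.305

Drum 1:
Rachford–Rice: g(ψ₁) = Σ zᵢ(Kᵢ−1)/(1+ψ₁(Kᵢ−1)) = 0.
g(0) = ΣzᵢKᵢ − 1 = 0.651 and g(1) = 1 − Σzᵢ/Kᵢ = -0.337, so a root lies in (0, 1).
Binary case is linear: z₁(K₁−1)(1+ψ₁(K₂−1)) + z₂(K₂−1)(1+ψ₁(K₁−1)) = 0
⇒ ψ₁ = [z₁(K₁−1)+z₂(K₂−1)] / [−(K₁−1)(K₂−1)] = 0.6511/0.8847 = 0.736
Drum-1 compositions:
  1: x = 0.353, y = 0.803
  2: x = 0.647, y = 0.197
Drum-2 feed = drum-1 vapor: z₂ = (0.8027, 0.1973).
Drum 2:
Let ψ₂ = V/F and solve Σ zᵢ(Kᵢ−1)/(1+ψ₂(Kᵢ−1)) = 0.
Feasibility: ΣzᵢKᵢ = 1.093, Σzᵢ/Kᵢ = 1.724 — both > 1, two phases present.
Binary case is linear: z₁(K₁−1)(1+ψ₂(K₂−1)) + z₂(K₂−1)(1+ψ₂(K₁−1)) = 0
⇒ ψ₂ = [z₁(K₁−1)+z₂(K₂−1)] / [−(K₁−1)(K₂−1)] = 0.0929/0.2617 = 0.355
  1: x = 0.721, y = 0.951
  2: x = 0.279, y = 0.049

y_2 (drum 2) = 0.049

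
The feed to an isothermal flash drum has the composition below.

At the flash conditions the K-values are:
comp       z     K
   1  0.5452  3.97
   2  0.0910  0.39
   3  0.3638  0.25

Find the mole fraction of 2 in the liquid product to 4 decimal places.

x_2 = 0.1434

Material balance + equilibrium reduce to Σ zᵢ(Kᵢ−1)/(1+V/F(Kᵢ−1)) = 0.
g(0) = ΣzᵢKᵢ − 1 = 1.2909 and g(1) = 1 − Σzᵢ/Kᵢ = -0.8259, so a root lies in (0, 1).
Iterate (Newton) starting at V/F = 0.5:
  V/F = 0.5000: g = 0.13518, g' = -1.3728 → V/F = 0.5985
  V/F = 0.5985: g = 0.00051, g' = -1.3811 → V/F = 0.5988
Converged at V/F = 0.5988.
Compositions from xᵢ = zᵢ/(1+V/F(Kᵢ−1)), yᵢ = Kᵢxᵢ:
  1: x = 0.1962, y = 0.7790
  2: x = 0.1434, y = 0.0559
  3: x = 0.6604, y = 0.1651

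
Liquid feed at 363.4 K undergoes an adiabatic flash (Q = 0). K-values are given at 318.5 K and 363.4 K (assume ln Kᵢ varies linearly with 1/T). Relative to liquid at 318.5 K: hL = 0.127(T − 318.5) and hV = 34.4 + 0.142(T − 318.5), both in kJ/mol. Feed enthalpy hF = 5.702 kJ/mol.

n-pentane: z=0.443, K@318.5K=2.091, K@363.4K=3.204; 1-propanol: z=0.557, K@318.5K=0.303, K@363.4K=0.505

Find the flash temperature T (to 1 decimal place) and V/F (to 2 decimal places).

Adiabatic flash: solve Rachford–Rice at each trial T, then check hF = ψ·hV(T) + (1−ψ)·hL(T).
  T = 318.5 K: K = (2.091, 0.303), RR gives ψ = 0.125, H_out = 4.301 kJ/mol
  T = 363.4 K: K = (3.204, 0.505), RR gives ψ = 0.642, H_out = 28.227 kJ/mol
  T = 340.9 K: K = (2.624, 0.398), RR gives ψ = 0.392, H_out = 16.473 kJ/mol
  T = 329.7 K: K = (2.351, 0.349), RR gives ψ = 0.268, H_out = 10.686 kJ/mol
  T = 324.1 K: K = (2.220, 0.325), RR gives ψ = 0.200, H_out = 7.608 kJ/mol
  T = 321.3 K: K = (2.155, 0.314), RR gives ψ = 0.164, H_out = 5.990 kJ/mol
  T = 319.9 K: K = (2.123, 0.309), RR gives ψ = 0.145, H_out = 5.155 kJ/mol
Linear interpolation between T = 319.9 (H_out = 5.155) and T = 321.3 (H_out = 5.990) on hF = 5.702 gives T ≈ 320.8 K, at which ψ = 0.16.

T = 320.8 K, V/F = 0.16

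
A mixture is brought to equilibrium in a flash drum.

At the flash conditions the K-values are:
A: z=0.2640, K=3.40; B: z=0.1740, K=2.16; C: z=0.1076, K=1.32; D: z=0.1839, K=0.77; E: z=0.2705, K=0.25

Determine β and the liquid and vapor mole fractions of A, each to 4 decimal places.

Material balance + equilibrium reduce to Σ zᵢ(Kᵢ−1)/(1+β(Kᵢ−1)) = 0.
Check two-phase: ΣzᵢKᵢ = 1.6247 > 1 and Σzᵢ/Kᵢ = 1.5605 > 1, so g(0) = 0.6247 > 0 and g(1) = -0.5605 < 0.
Newton–Raphson from β = 0.5:
  β = 0.5000: g = 0.07304, g' = -0.8181 → β = 0.5893
  β = 0.5893: g = -0.00118, g' = -0.8529 → β = 0.5879
Converged at β = 0.5879.
Compositions from xᵢ = zᵢ/(1+β(Kᵢ−1)), yᵢ = Kᵢxᵢ:
  A: x = 0.1095, y = 0.3723
  B: x = 0.1035, y = 0.2235
  C: x = 0.0906, y = 0.1195
  D: x = 0.2127, y = 0.1637
  E: x = 0.4838, y = 0.1210

β = 0.5879, x_A = 0.1095, y_A = 0.3723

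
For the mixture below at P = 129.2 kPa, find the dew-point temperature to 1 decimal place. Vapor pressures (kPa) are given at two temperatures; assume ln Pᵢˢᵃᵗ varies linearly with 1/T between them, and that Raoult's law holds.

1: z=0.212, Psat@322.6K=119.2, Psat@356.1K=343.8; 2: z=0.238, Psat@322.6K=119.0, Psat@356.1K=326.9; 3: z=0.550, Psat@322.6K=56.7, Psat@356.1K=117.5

Dew-point temperature: Σzᵢ·P/Pᵢˢᵃᵗ(T) = 1. Interpolate ln Pᵢˢᵃᵗ = aᵢ + bᵢ/T.
  T = 322.6 K: ΣzᵢP/Pᵢˢᵃᵗ = 1.7414
  T = 356.1 K: ΣzᵢP/Pᵢˢᵃᵗ = 0.7785
  T = 339.4 K: ΣzᵢP/Pᵢˢᵃᵗ = 1.1376
  T = 347.8 K: ΣzᵢP/Pᵢˢᵃᵗ = 0.9353
  T = 343.6 K: ΣzᵢP/Pᵢˢᵃᵗ = 1.0301
  T = 345.7 K: ΣzᵢP/Pᵢˢᵃᵗ = 0.9812
Interpolating between 343.6 K and 345.7 K gives T ≈ 344.9 K.

T = 344.9 K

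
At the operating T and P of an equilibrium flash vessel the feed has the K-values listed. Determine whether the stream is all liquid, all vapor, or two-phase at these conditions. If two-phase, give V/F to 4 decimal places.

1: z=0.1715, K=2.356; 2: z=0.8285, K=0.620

ΣzᵢKᵢ = 0.9177; Σzᵢ/Kᵢ = 1.4091.
Since ΣzᵢKᵢ < 1 the mixture is below its bubble point — single liquid phase.

all liquid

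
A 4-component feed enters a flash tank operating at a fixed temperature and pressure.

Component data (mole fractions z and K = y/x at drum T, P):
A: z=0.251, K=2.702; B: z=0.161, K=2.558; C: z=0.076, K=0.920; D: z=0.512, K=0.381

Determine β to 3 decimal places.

Let β = V/F and solve Σ zᵢ(Kᵢ−1)/(1+β(Kᵢ−1)) = 0.
Feasibility: ΣzᵢKᵢ = 1.355, Σzᵢ/Kᵢ = 1.582 — both > 1, two phases present.
Newton–Raphson from β = 0.62:
  β = 0.620: g = -0.1853, g' = -0.790 → β = 0.386
  β = 0.386: g = -0.0080, g' = -0.757 → β = 0.375
Converged at β = 0.375.

β = 0.375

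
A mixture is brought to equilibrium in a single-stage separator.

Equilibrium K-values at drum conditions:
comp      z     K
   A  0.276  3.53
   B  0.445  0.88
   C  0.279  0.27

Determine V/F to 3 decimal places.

V/F = 0.404

Material balance + equilibrium reduce to Σ zᵢ(Kᵢ−1)/(1+V/F(Kᵢ−1)) = 0.
g(0) = ΣzᵢKᵢ − 1 = 0.441 and g(1) = 1 − Σzᵢ/Kᵢ = -0.617, so a root lies in (0, 1).
Iterate (Newton) starting at V/F = 0.49:
  V/F = 0.490: g = -0.0621, g' = -0.720 → V/F = 0.404
Converged at V/F = 0.404.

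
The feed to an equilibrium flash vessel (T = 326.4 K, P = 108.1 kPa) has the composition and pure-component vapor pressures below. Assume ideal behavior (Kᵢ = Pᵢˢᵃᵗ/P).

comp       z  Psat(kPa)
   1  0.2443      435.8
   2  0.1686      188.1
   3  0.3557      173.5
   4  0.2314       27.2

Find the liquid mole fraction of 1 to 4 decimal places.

Raoult's law: Kᵢ = Pᵢˢᵃᵗ/P = Pᵢˢᵃᵗ/108.1.
  K_1 = 435.8/108.1 = 4.031452, K_2 = 188.1/108.1 = 1.740056, K_3 = 173.5/108.1 = 1.604995, K_4 = 27.2/108.1 = 0.251619
Rachford–Rice: g(ψ) = Σ zᵢ(Kᵢ−1)/(1+ψ(Kᵢ−1)) = 0.
g(0) = ΣzᵢKᵢ − 1 = 0.9074 and g(1) = 1 − Σzᵢ/Kᵢ = -0.2988, so a root lies in (0, 1).
Newton–Raphson from ψ = 0.4:
  ψ = 0.4000: g = 0.35709, g' = -0.8620 → ψ = 0.8143
  ψ = 0.8143: g = -0.00779, g' = -1.1304 → ψ = 0.8074
  ψ = 0.8074: g = -0.00007, g' = -1.1112 → ψ = 0.8073
Converged at ψ = 0.8073.
Compositions from xᵢ = zᵢ/(1+ψ(Kᵢ−1)), yᵢ = Kᵢxᵢ:
  1: x = 0.0709, y = 0.2857
  2: x = 0.1055, y = 0.1836
  3: x = 0.2390, y = 0.3836
  4: x = 0.5846, y = 0.1471

x_1 = 0.0709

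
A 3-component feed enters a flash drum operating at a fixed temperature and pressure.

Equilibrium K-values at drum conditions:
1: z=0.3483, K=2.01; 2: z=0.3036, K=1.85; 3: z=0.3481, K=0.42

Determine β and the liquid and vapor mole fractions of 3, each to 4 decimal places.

Rachford–Rice: g(β) = Σ zᵢ(Kᵢ−1)/(1+β(Kᵢ−1)) = 0.
Check two-phase: ΣzᵢKᵢ = 1.4079 > 1 and Σzᵢ/Kᵢ = 1.1662 > 1, so g(0) = 0.4079 > 0 and g(1) = -0.1662 < 0.
Newton iteration, β⁰ = 0.5:
  β = 0.5000: g = 0.13047, g' = -0.4972 → β = 0.7624
  β = 0.7624: g = -0.00663, g' = -0.5705 → β = 0.7508
  β = 0.7508: g = -0.00004, g' = -0.5641 → β = 0.7507
Converged at β = 0.7507.
Compositions from xᵢ = zᵢ/(1+β(Kᵢ−1)), yᵢ = Kᵢxᵢ:
  1: x = 0.1981, y = 0.3982
  2: x = 0.1853, y = 0.3429
  3: x = 0.6166, y = 0.2590

β = 0.7507, x_3 = 0.6166, y_3 = 0.2590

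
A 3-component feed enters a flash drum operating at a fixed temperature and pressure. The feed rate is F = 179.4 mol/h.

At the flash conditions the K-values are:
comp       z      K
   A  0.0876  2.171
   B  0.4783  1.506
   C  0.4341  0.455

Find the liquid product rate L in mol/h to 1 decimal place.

Newton–Raphson from ψ = 0.53:
  ψ = 0.5300: g = -0.07854, g' = -0.3768 → ψ = 0.3216
  ψ = 0.3216: g = -0.00419, g' = -0.3435 → ψ = 0.3094
Converged at ψ = 0.3094.
Then V = ψ·F = 0.3094·179.4 = 55.5 mol/h and L = F − V = 123.9 mol/h.

L = 123.9 mol/h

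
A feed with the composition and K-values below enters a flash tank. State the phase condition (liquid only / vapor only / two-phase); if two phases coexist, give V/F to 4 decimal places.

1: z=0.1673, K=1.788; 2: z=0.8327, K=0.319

ΣzᵢKᵢ = 0.5648; Σzᵢ/Kᵢ = 2.7039.
Since ΣzᵢKᵢ < 1 the mixture is below its bubble point — single liquid phase.

liquid only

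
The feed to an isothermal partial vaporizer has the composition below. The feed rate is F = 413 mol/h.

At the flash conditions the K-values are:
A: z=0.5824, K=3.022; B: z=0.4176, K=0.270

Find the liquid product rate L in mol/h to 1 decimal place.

L = 168.8 mol/h

Material balance + equilibrium reduce to Σ zᵢ(Kᵢ−1)/(1+ψ(Kᵢ−1)) = 0.
g(0) = ΣzᵢKᵢ − 1 = 0.8728 and g(1) = 1 − Σzᵢ/Kᵢ = -0.7394, so a root lies in (0, 1).
Newton iteration, ψ⁰ = 0.5:
  ψ = 0.5000: g = 0.10551, g' = -1.1407 → ψ = 0.5925
  ψ = 0.5925: g = -0.00144, g' = -1.1839 → ψ = 0.5913
Converged at ψ = 0.5913.
Then V = ψ·F = 0.5913·413 = 244.2 mol/h and L = F − V = 168.8 mol/h.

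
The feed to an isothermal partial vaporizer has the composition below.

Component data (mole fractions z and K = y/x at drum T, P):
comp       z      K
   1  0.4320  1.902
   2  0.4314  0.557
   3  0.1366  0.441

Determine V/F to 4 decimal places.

V/F = 0.2861

Newton iteration, V/F⁰ = 0.41:
  V/F = 0.4100: g = -0.04813, g' = -0.3856 → V/F = 0.2852
  V/F = 0.2852: g = 0.00035, g' = -0.3937 → V/F = 0.2861
Converged at V/F = 0.2861.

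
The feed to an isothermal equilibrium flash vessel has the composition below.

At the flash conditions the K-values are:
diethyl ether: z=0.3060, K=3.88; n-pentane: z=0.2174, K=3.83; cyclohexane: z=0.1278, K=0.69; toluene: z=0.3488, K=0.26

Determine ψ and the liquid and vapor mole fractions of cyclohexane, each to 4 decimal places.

Iterate (Newton) starting at ψ = 0.5:
  ψ = 0.5000: g = 0.15935, g' = -1.2233 → ψ = 0.6303
  ψ = 0.6303: g = 0.00111, g' = -1.2347 → ψ = 0.6312
Converged at ψ = 0.6312.
Compositions from xᵢ = zᵢ/(1+ψ(Kᵢ−1)), yᵢ = Kᵢxᵢ:
  diethyl ether: x = 0.1086, y = 0.4214
  n-pentane: x = 0.0780, y = 0.2988
  cyclohexane: x = 0.1589, y = 0.1096
  toluene: x = 0.6545, y = 0.1702

ψ = 0.6312, x_cyclohexane = 0.1589, y_cyclohexane = 0.1096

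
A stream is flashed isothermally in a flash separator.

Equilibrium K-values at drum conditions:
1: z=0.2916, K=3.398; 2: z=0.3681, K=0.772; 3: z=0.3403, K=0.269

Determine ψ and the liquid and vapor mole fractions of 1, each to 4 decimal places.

Let ψ = V/F and solve Σ zᵢ(Kᵢ−1)/(1+ψ(Kᵢ−1)) = 0.
Feasibility: ΣzᵢKᵢ = 1.3666, Σzᵢ/Kᵢ = 1.8277 — both > 1, two phases present.
Newton–Raphson from ψ = 0.51:
  ψ = 0.5100: g = -0.17704, g' = -0.8261 → ψ = 0.2957
  ψ = 0.2957: g = 0.00179, g' = -0.8920 → ψ = 0.2977
Converged at ψ = 0.2977.
Compositions from xᵢ = zᵢ/(1+ψ(Kᵢ−1)), yᵢ = Kᵢxᵢ:
  1: x = 0.1701, y = 0.5781
  2: x = 0.3949, y = 0.3049
  3: x = 0.4350, y = 0.1170

ψ = 0.2977, x_1 = 0.1701, y_1 = 0.5781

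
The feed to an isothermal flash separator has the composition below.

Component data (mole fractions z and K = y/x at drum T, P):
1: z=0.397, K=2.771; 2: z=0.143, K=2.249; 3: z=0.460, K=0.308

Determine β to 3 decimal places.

Newton–Raphson from β = 0.53:
  β = 0.530: g = -0.0325, g' = -0.961 → β = 0.496
Converged at β = 0.496.

β = 0.496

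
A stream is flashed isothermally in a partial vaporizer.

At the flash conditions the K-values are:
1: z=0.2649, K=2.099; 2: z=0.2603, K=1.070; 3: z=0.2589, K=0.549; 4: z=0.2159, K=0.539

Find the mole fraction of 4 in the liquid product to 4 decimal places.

Iterate (Newton) starting at β = 0.39:
  β = 0.3900: g = -0.04151, g' = -0.3037 → β = 0.2533
  β = 0.2533: g = 0.00112, g' = -0.3229 → β = 0.2568
Converged at β = 0.2568.
Compositions from xᵢ = zᵢ/(1+β(Kᵢ−1)), yᵢ = Kᵢxᵢ:
  1: x = 0.2066, y = 0.4336
  2: x = 0.2557, y = 0.2736
  3: x = 0.2928, y = 0.1608
  4: x = 0.2449, y = 0.1320

x_4 = 0.2449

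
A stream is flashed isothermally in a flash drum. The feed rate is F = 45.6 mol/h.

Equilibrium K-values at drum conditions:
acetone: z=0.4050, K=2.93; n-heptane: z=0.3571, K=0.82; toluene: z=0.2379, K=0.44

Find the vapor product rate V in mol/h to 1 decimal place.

Rachford–Rice: g(V/F) = Σ zᵢ(Kᵢ−1)/(1+V/F(Kᵢ−1)) = 0.
Feasibility: ΣzᵢKᵢ = 1.5841, Σzᵢ/Kᵢ = 1.1144 — both > 1, two phases present.
Iterate (Newton) starting at V/F = 0.5:
  V/F = 0.5000: g = 0.14212, g' = -0.5486 → V/F = 0.7591
  V/F = 0.7591: g = 0.01093, g' = -0.4895 → V/F = 0.7814
  V/F = 0.7814: g = -0.00002, g' = -0.4913 → V/F = 0.7813
Converged at V/F = 0.7813.
Then V = V/F·F = 0.7813·45.6 = 35.6 mol/h and L = F − V = 10.0 mol/h.

V = 35.6 mol/h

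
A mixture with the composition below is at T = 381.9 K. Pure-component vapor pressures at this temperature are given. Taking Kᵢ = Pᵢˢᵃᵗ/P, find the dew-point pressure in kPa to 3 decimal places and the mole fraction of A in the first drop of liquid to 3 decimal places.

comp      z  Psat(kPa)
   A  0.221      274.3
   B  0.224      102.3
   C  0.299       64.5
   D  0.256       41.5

Pdew = 72.466 kPa, x_A = 0.058

At the dew point ψ → 1, so Σzᵢ/Kᵢ = 1 with Kᵢ = Pᵢˢᵃᵗ/P ⇒ 1/P = Σzᵢ/Pᵢˢᵃᵗ.
1/P = 0.221/274.3 + 0.224/102.3 + 0.299/64.5 + 0.256/41.5 = 0.013800 ⇒ P = 72.466 kPa
xᵢ = zᵢP/Pᵢˢᵃᵗ ⇒ x_A = 0.221·72.466/274.3 = 0.058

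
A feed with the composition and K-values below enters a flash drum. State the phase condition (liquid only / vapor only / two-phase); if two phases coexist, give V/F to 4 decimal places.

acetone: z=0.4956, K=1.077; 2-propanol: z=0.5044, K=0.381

ΣzᵢKᵢ = 0.7259; Σzᵢ/Kᵢ = 1.7841.
Since ΣzᵢKᵢ < 1 the mixture is below its bubble point — single liquid phase.

liquid only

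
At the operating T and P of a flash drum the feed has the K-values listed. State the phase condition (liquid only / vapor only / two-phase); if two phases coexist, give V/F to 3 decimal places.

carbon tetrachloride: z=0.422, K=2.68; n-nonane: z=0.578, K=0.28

ΣzᵢKᵢ = 1.293; Σzᵢ/Kᵢ = 2.222.
Both exceed 1, so a two-phase solution exists.
Rachford–Rice: g(ψ) = Σ zᵢ(Kᵢ−1)/(1+ψ(Kᵢ−1)) = 0.
Binary case is linear: z₁(K₁−1)(1+ψ(K₂−1)) + z₂(K₂−1)(1+ψ(K₁−1)) = 0
⇒ ψ = [z₁(K₁−1)+z₂(K₂−1)] / [−(K₁−1)(K₂−1)] = 0.2928/1.2096 = 0.242

two-phase, V/F = 0.242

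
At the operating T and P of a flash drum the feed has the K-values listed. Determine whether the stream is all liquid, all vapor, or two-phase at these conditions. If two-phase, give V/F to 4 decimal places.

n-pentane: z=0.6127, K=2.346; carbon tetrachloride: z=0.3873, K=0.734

ΣzᵢKᵢ = 1.7217; Σzᵢ/Kᵢ = 0.7888.
Since Σzᵢ/Kᵢ < 1 the mixture is above its dew point — single vapor phase.

all vapor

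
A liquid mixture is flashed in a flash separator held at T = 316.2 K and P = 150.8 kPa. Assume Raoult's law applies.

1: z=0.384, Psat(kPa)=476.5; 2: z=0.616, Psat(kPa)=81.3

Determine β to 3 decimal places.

Raoult's law: Kᵢ = Pᵢˢᵃᵗ/P = Pᵢˢᵃᵗ/150.8.
  K_1 = 476.5/150.8 = 3.15981, K_2 = 81.3/150.8 = 0.53912
Let β = V/F and solve Σ zᵢ(Kᵢ−1)/(1+β(Kᵢ−1)) = 0.
Check two-phase: ΣzᵢKᵢ = 1.545 > 1 and Σzᵢ/Kᵢ = 1.264 > 1, so g(0) = 0.545 > 0 and g(1) = -0.264 < 0.
Iterate (Newton) starting at β = 0.5:
  β = 0.500: g = 0.0298, g' = -0.635 → β = 0.547
  β = 0.547: g = 0.0006, g' = -0.610 → β = 0.548
Converged at β = 0.548.

β = 0.548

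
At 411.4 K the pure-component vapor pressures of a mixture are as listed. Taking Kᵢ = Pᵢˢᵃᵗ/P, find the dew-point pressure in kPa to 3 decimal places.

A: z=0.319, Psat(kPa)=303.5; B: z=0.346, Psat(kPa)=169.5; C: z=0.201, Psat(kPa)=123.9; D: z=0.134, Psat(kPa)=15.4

At the dew point ψ → 1, so Σzᵢ/Kᵢ = 1 with Kᵢ = Pᵢˢᵃᵗ/P ⇒ 1/P = Σzᵢ/Pᵢˢᵃᵗ.
1/P = 0.319/303.5 + 0.346/169.5 + 0.201/123.9 + 0.134/15.4 = 0.013416 ⇒ P = 74.538 kPa

Pdew = 74.538 kPa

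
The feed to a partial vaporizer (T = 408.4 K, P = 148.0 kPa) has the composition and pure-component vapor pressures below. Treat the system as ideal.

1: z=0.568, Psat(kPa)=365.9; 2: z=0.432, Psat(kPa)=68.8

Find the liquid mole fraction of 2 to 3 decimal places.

Raoult's law: Kᵢ = Pᵢˢᵃᵗ/P = Pᵢˢᵃᵗ/148.0.
  K_1 = 365.9/148.0 = 2.47230, K_2 = 68.8/148.0 = 0.46486
Material balance + equilibrium reduce to Σ zᵢ(Kᵢ−1)/(1+β(Kᵢ−1)) = 0.
Feasibility: ΣzᵢKᵢ = 1.605, Σzᵢ/Kᵢ = 1.159 — both > 1, two phases present.
Binary case is linear: z₁(K₁−1)(1+β(K₂−1)) + z₂(K₂−1)(1+β(K₁−1)) = 0
⇒ β = [z₁(K₁−1)+z₂(K₂−1)] / [−(K₁−1)(K₂−1)] = 0.6051/0.7879 = 0.768
Compositions from xᵢ = zᵢ/(1+β(Kᵢ−1)), yᵢ = Kᵢxᵢ:
  1: x = 0.267, y = 0.659
  2: x = 0.733, y = 0.341

x_2 = 0.733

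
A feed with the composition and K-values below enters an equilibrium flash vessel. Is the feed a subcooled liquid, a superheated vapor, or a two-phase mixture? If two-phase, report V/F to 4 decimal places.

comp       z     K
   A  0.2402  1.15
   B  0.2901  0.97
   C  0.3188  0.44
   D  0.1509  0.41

subcooled liquid

ΣzᵢKᵢ = 0.7598; Σzᵢ/Kᵢ = 1.6005.
Since ΣzᵢKᵢ < 1 the mixture is below its bubble point — single liquid phase.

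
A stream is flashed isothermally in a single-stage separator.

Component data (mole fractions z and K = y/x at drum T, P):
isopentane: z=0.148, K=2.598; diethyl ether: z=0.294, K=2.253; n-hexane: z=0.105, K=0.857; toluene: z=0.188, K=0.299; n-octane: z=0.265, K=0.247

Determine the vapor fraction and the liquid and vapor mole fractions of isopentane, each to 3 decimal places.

ψ = 0.284, x_isopentane = 0.102, y_isopentane = 0.264

Let ψ = V/F and solve Σ zᵢ(Kᵢ−1)/(1+ψ(Kᵢ−1)) = 0.
Check two-phase: ΣzᵢKᵢ = 1.259 > 1 and Σzᵢ/Kᵢ = 2.012 > 1, so g(0) = 0.259 > 0 and g(1) = -1.012 < 0.
Newton–Raphson from ψ = 0.58:
  ψ = 0.580: g = -0.2566, g' = -0.995 → ψ = 0.322
  ψ = 0.322: g = -0.0308, g' = -0.817 → ψ = 0.284
Converged at ψ = 0.284.
Compositions from xᵢ = zᵢ/(1+ψ(Kᵢ−1)), yᵢ = Kᵢxᵢ:
  isopentane: x = 0.102, y = 0.264
  diethyl ether: x = 0.217, y = 0.488
  n-hexane: x = 0.109, y = 0.094
  toluene: x = 0.235, y = 0.070
  n-octane: x = 0.337, y = 0.083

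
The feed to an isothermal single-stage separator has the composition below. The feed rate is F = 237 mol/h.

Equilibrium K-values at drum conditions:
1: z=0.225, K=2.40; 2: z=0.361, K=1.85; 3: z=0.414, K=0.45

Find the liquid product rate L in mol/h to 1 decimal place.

Material balance + equilibrium reduce to Σ zᵢ(Kᵢ−1)/(1+β(Kᵢ−1)) = 0.
Feasibility: ΣzᵢKᵢ = 1.394, Σzᵢ/Kᵢ = 1.209 — both > 1, two phases present.
Newton–Raphson from β = 0.59:
  β = 0.590: g = 0.0398, g' = -0.522 → β = 0.666
  β = 0.666: g = -0.0005, g' = -0.536 → β = 0.665
Converged at β = 0.665.
Then V = β·F = 0.6653·237 = 157.7 mol/h and L = F − V = 79.3 mol/h.

L = 79.3 mol/h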